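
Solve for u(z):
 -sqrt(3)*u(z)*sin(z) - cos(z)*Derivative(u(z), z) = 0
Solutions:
 u(z) = C1*cos(z)^(sqrt(3))


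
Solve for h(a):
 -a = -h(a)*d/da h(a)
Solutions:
 h(a) = -sqrt(C1 + a^2)
 h(a) = sqrt(C1 + a^2)


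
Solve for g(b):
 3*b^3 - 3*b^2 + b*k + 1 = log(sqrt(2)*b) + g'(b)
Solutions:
 g(b) = C1 + 3*b^4/4 - b^3 + b^2*k/2 - b*log(b) - b*log(2)/2 + 2*b


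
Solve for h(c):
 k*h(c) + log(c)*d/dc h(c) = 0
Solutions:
 h(c) = C1*exp(-k*li(c))


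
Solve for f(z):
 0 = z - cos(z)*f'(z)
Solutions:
 f(z) = C1 + Integral(z/cos(z), z)


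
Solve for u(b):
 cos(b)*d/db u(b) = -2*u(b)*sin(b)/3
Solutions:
 u(b) = C1*cos(b)^(2/3)


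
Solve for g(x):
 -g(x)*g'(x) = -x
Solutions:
 g(x) = -sqrt(C1 + x^2)
 g(x) = sqrt(C1 + x^2)


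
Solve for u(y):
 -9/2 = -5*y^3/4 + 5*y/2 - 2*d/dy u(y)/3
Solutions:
 u(y) = C1 - 15*y^4/32 + 15*y^2/8 + 27*y/4


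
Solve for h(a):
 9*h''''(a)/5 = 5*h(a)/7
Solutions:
 h(a) = C1*exp(-sqrt(15)*7^(3/4)*a/21) + C2*exp(sqrt(15)*7^(3/4)*a/21) + C3*sin(sqrt(15)*7^(3/4)*a/21) + C4*cos(sqrt(15)*7^(3/4)*a/21)


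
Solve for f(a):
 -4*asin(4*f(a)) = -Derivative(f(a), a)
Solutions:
 Integral(1/asin(4*_y), (_y, f(a))) = C1 + 4*a


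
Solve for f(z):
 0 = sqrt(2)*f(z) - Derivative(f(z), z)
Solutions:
 f(z) = C1*exp(sqrt(2)*z)


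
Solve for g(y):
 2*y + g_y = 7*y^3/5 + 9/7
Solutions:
 g(y) = C1 + 7*y^4/20 - y^2 + 9*y/7


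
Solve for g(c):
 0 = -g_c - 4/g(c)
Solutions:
 g(c) = -sqrt(C1 - 8*c)
 g(c) = sqrt(C1 - 8*c)


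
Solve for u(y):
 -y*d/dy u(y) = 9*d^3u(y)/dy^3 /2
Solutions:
 u(y) = C1 + Integral(C2*airyai(-6^(1/3)*y/3) + C3*airybi(-6^(1/3)*y/3), y)


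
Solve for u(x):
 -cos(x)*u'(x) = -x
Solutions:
 u(x) = C1 + Integral(x/cos(x), x)


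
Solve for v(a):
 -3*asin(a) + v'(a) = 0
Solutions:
 v(a) = C1 + 3*a*asin(a) + 3*sqrt(1 - a^2)


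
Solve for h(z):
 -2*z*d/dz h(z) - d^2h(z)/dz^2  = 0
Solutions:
 h(z) = C1 + C2*erf(z)


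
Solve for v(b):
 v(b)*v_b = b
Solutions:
 v(b) = -sqrt(C1 + b^2)
 v(b) = sqrt(C1 + b^2)


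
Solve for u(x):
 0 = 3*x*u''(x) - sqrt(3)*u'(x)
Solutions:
 u(x) = C1 + C2*x^(sqrt(3)/3 + 1)


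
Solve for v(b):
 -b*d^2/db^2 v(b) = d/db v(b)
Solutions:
 v(b) = C1 + C2*log(b)


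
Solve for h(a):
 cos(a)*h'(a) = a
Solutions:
 h(a) = C1 + Integral(a/cos(a), a)


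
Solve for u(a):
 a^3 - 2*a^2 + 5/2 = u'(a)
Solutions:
 u(a) = C1 + a^4/4 - 2*a^3/3 + 5*a/2


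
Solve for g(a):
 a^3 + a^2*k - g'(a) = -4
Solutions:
 g(a) = C1 + a^4/4 + a^3*k/3 + 4*a


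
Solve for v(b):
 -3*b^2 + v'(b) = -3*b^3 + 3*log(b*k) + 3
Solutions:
 v(b) = C1 - 3*b^4/4 + b^3 + 3*b*log(b*k)


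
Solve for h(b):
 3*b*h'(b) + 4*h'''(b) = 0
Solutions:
 h(b) = C1 + Integral(C2*airyai(-6^(1/3)*b/2) + C3*airybi(-6^(1/3)*b/2), b)


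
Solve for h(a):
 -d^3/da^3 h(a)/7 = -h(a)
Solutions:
 h(a) = C3*exp(7^(1/3)*a) + (C1*sin(sqrt(3)*7^(1/3)*a/2) + C2*cos(sqrt(3)*7^(1/3)*a/2))*exp(-7^(1/3)*a/2)


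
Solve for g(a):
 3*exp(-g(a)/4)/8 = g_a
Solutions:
 g(a) = 4*log(C1 + 3*a/32)


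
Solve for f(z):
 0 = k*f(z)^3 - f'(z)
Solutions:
 f(z) = -sqrt(2)*sqrt(-1/(C1 + k*z))/2
 f(z) = sqrt(2)*sqrt(-1/(C1 + k*z))/2


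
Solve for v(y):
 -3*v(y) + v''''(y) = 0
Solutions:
 v(y) = C1*exp(-3^(1/4)*y) + C2*exp(3^(1/4)*y) + C3*sin(3^(1/4)*y) + C4*cos(3^(1/4)*y)


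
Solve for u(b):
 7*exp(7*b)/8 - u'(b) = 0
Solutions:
 u(b) = C1 + exp(7*b)/8


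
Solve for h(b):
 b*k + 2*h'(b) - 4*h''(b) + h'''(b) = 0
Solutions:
 h(b) = C1 + C2*exp(b*(2 - sqrt(2))) + C3*exp(b*(sqrt(2) + 2)) - b^2*k/4 - b*k


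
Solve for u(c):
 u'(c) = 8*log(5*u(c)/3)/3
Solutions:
 3*Integral(1/(-log(_y) - log(5) + log(3)), (_y, u(c)))/8 = C1 - c


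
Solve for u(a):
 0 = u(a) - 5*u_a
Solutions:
 u(a) = C1*exp(a/5)


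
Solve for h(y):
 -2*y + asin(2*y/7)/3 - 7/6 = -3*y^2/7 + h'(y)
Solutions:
 h(y) = C1 + y^3/7 - y^2 + y*asin(2*y/7)/3 - 7*y/6 + sqrt(49 - 4*y^2)/6


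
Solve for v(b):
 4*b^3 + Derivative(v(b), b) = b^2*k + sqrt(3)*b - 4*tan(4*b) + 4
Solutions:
 v(b) = C1 - b^4 + b^3*k/3 + sqrt(3)*b^2/2 + 4*b + log(cos(4*b))


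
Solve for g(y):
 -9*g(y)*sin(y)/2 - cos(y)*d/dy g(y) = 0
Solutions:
 g(y) = C1*cos(y)^(9/2)


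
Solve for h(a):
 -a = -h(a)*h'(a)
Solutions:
 h(a) = -sqrt(C1 + a^2)
 h(a) = sqrt(C1 + a^2)


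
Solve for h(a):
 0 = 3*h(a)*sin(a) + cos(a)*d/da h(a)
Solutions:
 h(a) = C1*cos(a)^3


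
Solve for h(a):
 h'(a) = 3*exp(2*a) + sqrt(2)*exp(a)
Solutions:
 h(a) = C1 + 3*exp(2*a)/2 + sqrt(2)*exp(a)


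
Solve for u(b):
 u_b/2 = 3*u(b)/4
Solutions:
 u(b) = C1*exp(3*b/2)


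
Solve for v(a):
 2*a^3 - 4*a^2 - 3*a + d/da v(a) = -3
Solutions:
 v(a) = C1 - a^4/2 + 4*a^3/3 + 3*a^2/2 - 3*a


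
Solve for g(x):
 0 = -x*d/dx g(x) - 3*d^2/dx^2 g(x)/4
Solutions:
 g(x) = C1 + C2*erf(sqrt(6)*x/3)


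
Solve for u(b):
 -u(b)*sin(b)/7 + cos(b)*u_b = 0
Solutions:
 u(b) = C1/cos(b)^(1/7)


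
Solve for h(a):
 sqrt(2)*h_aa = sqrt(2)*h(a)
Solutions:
 h(a) = C1*exp(-a) + C2*exp(a)


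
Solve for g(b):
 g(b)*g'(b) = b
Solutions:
 g(b) = -sqrt(C1 + b^2)
 g(b) = sqrt(C1 + b^2)


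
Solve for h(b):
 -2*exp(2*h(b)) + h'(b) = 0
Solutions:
 h(b) = log(-sqrt(-1/(C1 + 2*b))) - log(2)/2
 h(b) = log(-1/(C1 + 2*b))/2 - log(2)/2


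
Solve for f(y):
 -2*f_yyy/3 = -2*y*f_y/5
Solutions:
 f(y) = C1 + Integral(C2*airyai(3^(1/3)*5^(2/3)*y/5) + C3*airybi(3^(1/3)*5^(2/3)*y/5), y)


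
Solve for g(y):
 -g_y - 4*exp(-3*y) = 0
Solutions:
 g(y) = C1 + 4*exp(-3*y)/3


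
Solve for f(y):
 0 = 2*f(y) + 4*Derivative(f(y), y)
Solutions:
 f(y) = C1*exp(-y/2)


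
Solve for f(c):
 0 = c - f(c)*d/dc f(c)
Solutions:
 f(c) = -sqrt(C1 + c^2)
 f(c) = sqrt(C1 + c^2)


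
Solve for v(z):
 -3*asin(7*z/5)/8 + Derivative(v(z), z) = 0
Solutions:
 v(z) = C1 + 3*z*asin(7*z/5)/8 + 3*sqrt(25 - 49*z^2)/56


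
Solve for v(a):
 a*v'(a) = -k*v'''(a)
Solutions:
 v(a) = C1 + Integral(C2*airyai(a*(-1/k)^(1/3)) + C3*airybi(a*(-1/k)^(1/3)), a)


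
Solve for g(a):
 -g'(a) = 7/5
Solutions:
 g(a) = C1 - 7*a/5


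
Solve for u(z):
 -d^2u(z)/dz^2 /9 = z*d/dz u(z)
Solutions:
 u(z) = C1 + C2*erf(3*sqrt(2)*z/2)


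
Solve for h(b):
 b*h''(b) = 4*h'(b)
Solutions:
 h(b) = C1 + C2*b^5


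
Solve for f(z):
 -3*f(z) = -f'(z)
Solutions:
 f(z) = C1*exp(3*z)


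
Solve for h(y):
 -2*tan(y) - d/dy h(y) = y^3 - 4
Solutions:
 h(y) = C1 - y^4/4 + 4*y + 2*log(cos(y))


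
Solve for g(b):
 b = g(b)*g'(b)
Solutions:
 g(b) = -sqrt(C1 + b^2)
 g(b) = sqrt(C1 + b^2)


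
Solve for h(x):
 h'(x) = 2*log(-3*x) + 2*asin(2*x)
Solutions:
 h(x) = C1 + 2*x*log(-x) + 2*x*asin(2*x) - 2*x + 2*x*log(3) + sqrt(1 - 4*x^2)


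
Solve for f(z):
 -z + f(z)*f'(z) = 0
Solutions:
 f(z) = -sqrt(C1 + z^2)
 f(z) = sqrt(C1 + z^2)


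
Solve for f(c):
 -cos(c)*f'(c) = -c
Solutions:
 f(c) = C1 + Integral(c/cos(c), c)


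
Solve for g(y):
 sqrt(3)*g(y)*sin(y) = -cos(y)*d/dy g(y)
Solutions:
 g(y) = C1*cos(y)^(sqrt(3))


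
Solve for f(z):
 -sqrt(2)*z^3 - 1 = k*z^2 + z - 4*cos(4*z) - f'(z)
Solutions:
 f(z) = C1 + k*z^3/3 + sqrt(2)*z^4/4 + z^2/2 + z - sin(4*z)


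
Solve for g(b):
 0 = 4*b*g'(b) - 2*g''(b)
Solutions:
 g(b) = C1 + C2*erfi(b)


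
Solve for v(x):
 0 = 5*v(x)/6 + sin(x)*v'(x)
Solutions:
 v(x) = C1*(cos(x) + 1)^(5/12)/(cos(x) - 1)^(5/12)


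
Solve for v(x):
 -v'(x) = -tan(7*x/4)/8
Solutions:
 v(x) = C1 - log(cos(7*x/4))/14


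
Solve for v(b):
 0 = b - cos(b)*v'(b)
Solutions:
 v(b) = C1 + Integral(b/cos(b), b)


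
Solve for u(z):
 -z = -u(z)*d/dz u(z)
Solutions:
 u(z) = -sqrt(C1 + z^2)
 u(z) = sqrt(C1 + z^2)


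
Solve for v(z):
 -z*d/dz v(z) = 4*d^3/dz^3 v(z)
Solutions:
 v(z) = C1 + Integral(C2*airyai(-2^(1/3)*z/2) + C3*airybi(-2^(1/3)*z/2), z)


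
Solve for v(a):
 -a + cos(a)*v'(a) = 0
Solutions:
 v(a) = C1 + Integral(a/cos(a), a)


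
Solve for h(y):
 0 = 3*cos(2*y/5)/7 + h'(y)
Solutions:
 h(y) = C1 - 15*sin(2*y/5)/14


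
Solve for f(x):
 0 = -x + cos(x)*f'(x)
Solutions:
 f(x) = C1 + Integral(x/cos(x), x)


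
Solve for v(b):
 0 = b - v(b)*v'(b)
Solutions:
 v(b) = -sqrt(C1 + b^2)
 v(b) = sqrt(C1 + b^2)


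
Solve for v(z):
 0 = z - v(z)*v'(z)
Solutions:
 v(z) = -sqrt(C1 + z^2)
 v(z) = sqrt(C1 + z^2)


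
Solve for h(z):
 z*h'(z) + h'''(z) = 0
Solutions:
 h(z) = C1 + Integral(C2*airyai(-z) + C3*airybi(-z), z)


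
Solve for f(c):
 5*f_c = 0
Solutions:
 f(c) = C1


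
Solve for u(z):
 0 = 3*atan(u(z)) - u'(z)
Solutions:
 Integral(1/atan(_y), (_y, u(z))) = C1 + 3*z


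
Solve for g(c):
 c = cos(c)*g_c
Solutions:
 g(c) = C1 + Integral(c/cos(c), c)


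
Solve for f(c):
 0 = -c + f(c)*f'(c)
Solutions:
 f(c) = -sqrt(C1 + c^2)
 f(c) = sqrt(C1 + c^2)


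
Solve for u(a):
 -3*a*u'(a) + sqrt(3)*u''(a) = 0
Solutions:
 u(a) = C1 + C2*erfi(sqrt(2)*3^(1/4)*a/2)


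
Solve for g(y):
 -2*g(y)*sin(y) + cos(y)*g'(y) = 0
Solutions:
 g(y) = C1/cos(y)^2


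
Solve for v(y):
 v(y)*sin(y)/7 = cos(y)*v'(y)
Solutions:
 v(y) = C1/cos(y)^(1/7)


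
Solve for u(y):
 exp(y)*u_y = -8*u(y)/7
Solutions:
 u(y) = C1*exp(8*exp(-y)/7)


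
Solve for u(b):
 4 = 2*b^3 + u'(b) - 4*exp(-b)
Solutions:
 u(b) = C1 - b^4/2 + 4*b - 4*exp(-b)


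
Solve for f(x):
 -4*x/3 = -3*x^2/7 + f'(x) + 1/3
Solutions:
 f(x) = C1 + x^3/7 - 2*x^2/3 - x/3


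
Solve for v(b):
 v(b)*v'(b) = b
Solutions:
 v(b) = -sqrt(C1 + b^2)
 v(b) = sqrt(C1 + b^2)


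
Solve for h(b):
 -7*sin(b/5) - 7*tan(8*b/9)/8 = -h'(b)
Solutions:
 h(b) = C1 - 63*log(cos(8*b/9))/64 - 35*cos(b/5)


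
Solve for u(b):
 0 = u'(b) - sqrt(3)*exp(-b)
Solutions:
 u(b) = C1 - sqrt(3)*exp(-b)


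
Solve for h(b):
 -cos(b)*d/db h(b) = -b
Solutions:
 h(b) = C1 + Integral(b/cos(b), b)


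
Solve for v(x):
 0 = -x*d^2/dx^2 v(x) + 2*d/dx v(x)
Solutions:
 v(x) = C1 + C2*x^3


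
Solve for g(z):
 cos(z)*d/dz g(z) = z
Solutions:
 g(z) = C1 + Integral(z/cos(z), z)


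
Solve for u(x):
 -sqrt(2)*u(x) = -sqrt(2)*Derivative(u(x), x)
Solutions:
 u(x) = C1*exp(x)


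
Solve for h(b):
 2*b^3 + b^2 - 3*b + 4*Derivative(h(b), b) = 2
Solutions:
 h(b) = C1 - b^4/8 - b^3/12 + 3*b^2/8 + b/2


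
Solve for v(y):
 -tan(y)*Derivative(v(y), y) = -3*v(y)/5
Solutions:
 v(y) = C1*sin(y)^(3/5)


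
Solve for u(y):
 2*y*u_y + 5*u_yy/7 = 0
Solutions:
 u(y) = C1 + C2*erf(sqrt(35)*y/5)


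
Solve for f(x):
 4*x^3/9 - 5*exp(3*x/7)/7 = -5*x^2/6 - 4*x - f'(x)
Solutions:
 f(x) = C1 - x^4/9 - 5*x^3/18 - 2*x^2 + 5*exp(3*x/7)/3


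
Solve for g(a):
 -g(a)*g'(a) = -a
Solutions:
 g(a) = -sqrt(C1 + a^2)
 g(a) = sqrt(C1 + a^2)


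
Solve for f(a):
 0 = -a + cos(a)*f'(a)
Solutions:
 f(a) = C1 + Integral(a/cos(a), a)


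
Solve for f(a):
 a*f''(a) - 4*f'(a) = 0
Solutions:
 f(a) = C1 + C2*a^5


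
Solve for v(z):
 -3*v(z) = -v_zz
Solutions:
 v(z) = C1*exp(-sqrt(3)*z) + C2*exp(sqrt(3)*z)


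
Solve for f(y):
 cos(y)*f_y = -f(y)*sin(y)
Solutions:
 f(y) = C1*cos(y)


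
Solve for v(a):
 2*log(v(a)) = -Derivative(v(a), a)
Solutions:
 li(v(a)) = C1 - 2*a


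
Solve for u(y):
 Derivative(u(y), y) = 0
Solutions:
 u(y) = C1


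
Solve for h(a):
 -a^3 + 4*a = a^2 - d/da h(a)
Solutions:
 h(a) = C1 + a^4/4 + a^3/3 - 2*a^2


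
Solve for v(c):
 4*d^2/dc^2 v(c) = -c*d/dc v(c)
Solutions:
 v(c) = C1 + C2*erf(sqrt(2)*c/4)


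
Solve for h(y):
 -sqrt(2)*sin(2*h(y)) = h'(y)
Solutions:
 h(y) = pi - acos((-C1 - exp(4*sqrt(2)*y))/(C1 - exp(4*sqrt(2)*y)))/2
 h(y) = acos((-C1 - exp(4*sqrt(2)*y))/(C1 - exp(4*sqrt(2)*y)))/2


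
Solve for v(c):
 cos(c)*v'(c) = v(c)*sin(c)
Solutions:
 v(c) = C1/cos(c)


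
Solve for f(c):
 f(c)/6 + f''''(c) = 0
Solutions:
 f(c) = (C1*sin(2^(1/4)*3^(3/4)*c/6) + C2*cos(2^(1/4)*3^(3/4)*c/6))*exp(-2^(1/4)*3^(3/4)*c/6) + (C3*sin(2^(1/4)*3^(3/4)*c/6) + C4*cos(2^(1/4)*3^(3/4)*c/6))*exp(2^(1/4)*3^(3/4)*c/6)


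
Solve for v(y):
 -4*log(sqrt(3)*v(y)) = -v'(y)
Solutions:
 -Integral(1/(2*log(_y) + log(3)), (_y, v(y)))/2 = C1 - y


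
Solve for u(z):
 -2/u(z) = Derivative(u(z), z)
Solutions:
 u(z) = -sqrt(C1 - 4*z)
 u(z) = sqrt(C1 - 4*z)


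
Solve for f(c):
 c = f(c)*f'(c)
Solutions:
 f(c) = -sqrt(C1 + c^2)
 f(c) = sqrt(C1 + c^2)


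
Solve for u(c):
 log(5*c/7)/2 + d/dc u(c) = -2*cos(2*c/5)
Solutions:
 u(c) = C1 - c*log(c)/2 - c*log(5) + c/2 + c*log(35)/2 - 5*sin(2*c/5)


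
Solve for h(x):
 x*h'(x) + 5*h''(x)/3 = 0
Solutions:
 h(x) = C1 + C2*erf(sqrt(30)*x/10)


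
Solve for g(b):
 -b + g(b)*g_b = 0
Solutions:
 g(b) = -sqrt(C1 + b^2)
 g(b) = sqrt(C1 + b^2)


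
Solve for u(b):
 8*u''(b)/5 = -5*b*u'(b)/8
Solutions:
 u(b) = C1 + C2*erf(5*sqrt(2)*b/16)


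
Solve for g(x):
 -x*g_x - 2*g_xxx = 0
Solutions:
 g(x) = C1 + Integral(C2*airyai(-2^(2/3)*x/2) + C3*airybi(-2^(2/3)*x/2), x)


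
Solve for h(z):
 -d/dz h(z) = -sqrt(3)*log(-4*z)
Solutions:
 h(z) = C1 + sqrt(3)*z*log(-z) + sqrt(3)*z*(-1 + 2*log(2))


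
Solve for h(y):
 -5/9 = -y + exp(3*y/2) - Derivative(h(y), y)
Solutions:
 h(y) = C1 - y^2/2 + 5*y/9 + 2*exp(3*y/2)/3


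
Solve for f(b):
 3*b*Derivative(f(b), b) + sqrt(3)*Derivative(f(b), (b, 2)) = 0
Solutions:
 f(b) = C1 + C2*erf(sqrt(2)*3^(1/4)*b/2)


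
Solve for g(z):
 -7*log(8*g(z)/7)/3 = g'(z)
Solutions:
 3*Integral(1/(log(_y) - log(7) + 3*log(2)), (_y, g(z)))/7 = C1 - z


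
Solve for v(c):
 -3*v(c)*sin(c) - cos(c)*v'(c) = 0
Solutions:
 v(c) = C1*cos(c)^3


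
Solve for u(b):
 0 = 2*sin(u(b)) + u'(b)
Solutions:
 u(b) = -acos((-C1 - exp(4*b))/(C1 - exp(4*b))) + 2*pi
 u(b) = acos((-C1 - exp(4*b))/(C1 - exp(4*b)))


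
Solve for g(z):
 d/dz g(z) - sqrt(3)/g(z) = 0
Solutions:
 g(z) = -sqrt(C1 + 2*sqrt(3)*z)
 g(z) = sqrt(C1 + 2*sqrt(3)*z)


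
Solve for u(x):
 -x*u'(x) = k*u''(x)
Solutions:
 u(x) = C1 + C2*sqrt(k)*erf(sqrt(2)*x*sqrt(1/k)/2)


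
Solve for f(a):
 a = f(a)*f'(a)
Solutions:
 f(a) = -sqrt(C1 + a^2)
 f(a) = sqrt(C1 + a^2)


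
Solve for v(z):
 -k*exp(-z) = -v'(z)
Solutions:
 v(z) = C1 - k*exp(-z)


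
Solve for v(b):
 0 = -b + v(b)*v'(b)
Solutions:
 v(b) = -sqrt(C1 + b^2)
 v(b) = sqrt(C1 + b^2)


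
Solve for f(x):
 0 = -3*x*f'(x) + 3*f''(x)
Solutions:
 f(x) = C1 + C2*erfi(sqrt(2)*x/2)


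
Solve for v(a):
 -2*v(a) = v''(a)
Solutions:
 v(a) = C1*sin(sqrt(2)*a) + C2*cos(sqrt(2)*a)


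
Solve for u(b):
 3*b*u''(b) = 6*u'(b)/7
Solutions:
 u(b) = C1 + C2*b^(9/7)


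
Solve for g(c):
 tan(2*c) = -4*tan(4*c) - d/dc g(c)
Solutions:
 g(c) = C1 + log(cos(2*c))/2 + log(cos(4*c))


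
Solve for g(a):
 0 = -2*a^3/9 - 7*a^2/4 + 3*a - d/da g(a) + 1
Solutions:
 g(a) = C1 - a^4/18 - 7*a^3/12 + 3*a^2/2 + a


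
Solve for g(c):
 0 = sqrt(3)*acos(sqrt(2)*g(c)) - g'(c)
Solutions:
 Integral(1/acos(sqrt(2)*_y), (_y, g(c))) = C1 + sqrt(3)*c


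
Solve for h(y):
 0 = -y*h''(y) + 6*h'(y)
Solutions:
 h(y) = C1 + C2*y^7


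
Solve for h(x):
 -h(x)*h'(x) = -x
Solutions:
 h(x) = -sqrt(C1 + x^2)
 h(x) = sqrt(C1 + x^2)


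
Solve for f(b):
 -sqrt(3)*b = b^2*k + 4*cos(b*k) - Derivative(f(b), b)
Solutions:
 f(b) = C1 + b^3*k/3 + sqrt(3)*b^2/2 + 4*sin(b*k)/k


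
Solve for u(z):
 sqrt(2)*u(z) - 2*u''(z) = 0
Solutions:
 u(z) = C1*exp(-2^(3/4)*z/2) + C2*exp(2^(3/4)*z/2)


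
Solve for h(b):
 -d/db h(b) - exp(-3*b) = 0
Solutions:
 h(b) = C1 + exp(-3*b)/3


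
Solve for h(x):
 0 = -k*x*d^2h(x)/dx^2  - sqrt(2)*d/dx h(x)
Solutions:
 h(x) = C1 + x^(((re(k) - sqrt(2))*re(k) + im(k)^2)/(re(k)^2 + im(k)^2))*(C2*sin(sqrt(2)*log(x)*Abs(im(k))/(re(k)^2 + im(k)^2)) + C3*cos(sqrt(2)*log(x)*im(k)/(re(k)^2 + im(k)^2)))


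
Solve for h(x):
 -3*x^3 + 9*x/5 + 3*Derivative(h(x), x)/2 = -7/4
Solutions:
 h(x) = C1 + x^4/2 - 3*x^2/5 - 7*x/6


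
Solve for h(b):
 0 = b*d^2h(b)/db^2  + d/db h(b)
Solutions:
 h(b) = C1 + C2*log(b)


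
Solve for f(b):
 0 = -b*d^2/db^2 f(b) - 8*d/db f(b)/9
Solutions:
 f(b) = C1 + C2*b^(1/9)


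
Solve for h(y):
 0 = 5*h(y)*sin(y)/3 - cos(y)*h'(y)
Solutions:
 h(y) = C1/cos(y)^(5/3)


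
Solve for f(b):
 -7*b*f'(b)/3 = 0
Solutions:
 f(b) = C1


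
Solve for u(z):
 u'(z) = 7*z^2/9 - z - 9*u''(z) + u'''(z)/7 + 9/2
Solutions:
 u(z) = C1 + C2*exp(z*(63 - sqrt(3997))/2) + C3*exp(z*(63 + sqrt(3997))/2) + 7*z^3/27 - 15*z^2/2 + 2515*z/18


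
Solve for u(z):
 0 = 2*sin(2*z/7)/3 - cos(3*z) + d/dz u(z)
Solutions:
 u(z) = C1 + sin(3*z)/3 + 7*cos(2*z/7)/3


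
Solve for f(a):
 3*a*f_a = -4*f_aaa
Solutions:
 f(a) = C1 + Integral(C2*airyai(-6^(1/3)*a/2) + C3*airybi(-6^(1/3)*a/2), a)


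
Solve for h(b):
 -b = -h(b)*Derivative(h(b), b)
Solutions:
 h(b) = -sqrt(C1 + b^2)
 h(b) = sqrt(C1 + b^2)


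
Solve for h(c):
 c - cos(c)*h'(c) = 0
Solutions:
 h(c) = C1 + Integral(c/cos(c), c)


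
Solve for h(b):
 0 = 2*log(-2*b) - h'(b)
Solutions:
 h(b) = C1 + 2*b*log(-b) + 2*b*(-1 + log(2))


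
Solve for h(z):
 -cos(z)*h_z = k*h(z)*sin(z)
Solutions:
 h(z) = C1*exp(k*log(cos(z)))


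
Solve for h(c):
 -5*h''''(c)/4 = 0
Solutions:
 h(c) = C1 + C2*c + C3*c^2 + C4*c^3


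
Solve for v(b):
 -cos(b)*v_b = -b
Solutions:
 v(b) = C1 + Integral(b/cos(b), b)


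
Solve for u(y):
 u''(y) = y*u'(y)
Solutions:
 u(y) = C1 + C2*erfi(sqrt(2)*y/2)


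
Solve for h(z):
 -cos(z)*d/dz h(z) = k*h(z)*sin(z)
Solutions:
 h(z) = C1*exp(k*log(cos(z)))


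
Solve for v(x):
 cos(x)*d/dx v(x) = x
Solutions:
 v(x) = C1 + Integral(x/cos(x), x)


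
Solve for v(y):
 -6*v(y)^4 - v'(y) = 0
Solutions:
 v(y) = (-3^(2/3) - 3*3^(1/6)*I)*(1/(C1 + 6*y))^(1/3)/6
 v(y) = (-3^(2/3) + 3*3^(1/6)*I)*(1/(C1 + 6*y))^(1/3)/6
 v(y) = (1/(C1 + 18*y))^(1/3)


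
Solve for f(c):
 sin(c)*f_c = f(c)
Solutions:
 f(c) = C1*sqrt(cos(c) - 1)/sqrt(cos(c) + 1)


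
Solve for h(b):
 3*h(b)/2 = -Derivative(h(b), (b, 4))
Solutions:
 h(b) = (C1*sin(6^(1/4)*b/2) + C2*cos(6^(1/4)*b/2))*exp(-6^(1/4)*b/2) + (C3*sin(6^(1/4)*b/2) + C4*cos(6^(1/4)*b/2))*exp(6^(1/4)*b/2)


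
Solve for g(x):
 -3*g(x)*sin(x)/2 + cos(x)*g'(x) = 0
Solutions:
 g(x) = C1/cos(x)^(3/2)


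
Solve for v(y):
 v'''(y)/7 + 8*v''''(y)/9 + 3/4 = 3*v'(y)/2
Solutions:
 v(y) = C1 + C2*exp(-3*y*((28*sqrt(38402) + 5487)^(-1/3) + 2 + (28*sqrt(38402) + 5487)^(1/3))/112)*sin(3*sqrt(3)*y*(-(28*sqrt(38402) + 5487)^(1/3) + (28*sqrt(38402) + 5487)^(-1/3))/112) + C3*exp(-3*y*((28*sqrt(38402) + 5487)^(-1/3) + 2 + (28*sqrt(38402) + 5487)^(1/3))/112)*cos(3*sqrt(3)*y*(-(28*sqrt(38402) + 5487)^(1/3) + (28*sqrt(38402) + 5487)^(-1/3))/112) + C4*exp(3*y*(-1 + (28*sqrt(38402) + 5487)^(-1/3) + (28*sqrt(38402) + 5487)^(1/3))/56) + y/2


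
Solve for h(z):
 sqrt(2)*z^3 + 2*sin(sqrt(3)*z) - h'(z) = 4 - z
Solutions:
 h(z) = C1 + sqrt(2)*z^4/4 + z^2/2 - 4*z - 2*sqrt(3)*cos(sqrt(3)*z)/3


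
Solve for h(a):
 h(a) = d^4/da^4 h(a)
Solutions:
 h(a) = C1*exp(-a) + C2*exp(a) + C3*sin(a) + C4*cos(a)


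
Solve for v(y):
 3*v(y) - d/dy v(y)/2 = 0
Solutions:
 v(y) = C1*exp(6*y)


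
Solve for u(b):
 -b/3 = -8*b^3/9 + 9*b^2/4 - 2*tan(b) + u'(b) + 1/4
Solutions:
 u(b) = C1 + 2*b^4/9 - 3*b^3/4 - b^2/6 - b/4 - 2*log(cos(b))


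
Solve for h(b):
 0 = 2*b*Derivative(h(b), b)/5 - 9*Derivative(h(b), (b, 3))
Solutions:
 h(b) = C1 + Integral(C2*airyai(150^(1/3)*b/15) + C3*airybi(150^(1/3)*b/15), b)


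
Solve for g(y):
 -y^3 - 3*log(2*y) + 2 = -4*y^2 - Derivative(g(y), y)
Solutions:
 g(y) = C1 + y^4/4 - 4*y^3/3 + 3*y*log(y) - 5*y + y*log(8)


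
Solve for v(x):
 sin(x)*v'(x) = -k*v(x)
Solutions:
 v(x) = C1*exp(k*(-log(cos(x) - 1) + log(cos(x) + 1))/2)


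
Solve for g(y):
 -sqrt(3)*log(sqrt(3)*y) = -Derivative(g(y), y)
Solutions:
 g(y) = C1 + sqrt(3)*y*log(y) - sqrt(3)*y + sqrt(3)*y*log(3)/2


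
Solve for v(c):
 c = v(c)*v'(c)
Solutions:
 v(c) = -sqrt(C1 + c^2)
 v(c) = sqrt(C1 + c^2)


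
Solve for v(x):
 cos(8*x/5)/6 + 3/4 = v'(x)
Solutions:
 v(x) = C1 + 3*x/4 + 5*sin(8*x/5)/48


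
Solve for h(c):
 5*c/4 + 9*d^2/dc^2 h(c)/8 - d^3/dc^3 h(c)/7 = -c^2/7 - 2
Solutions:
 h(c) = C1 + C2*c + C3*exp(63*c/8) - 2*c^4/189 - 2269*c^3/11907 - 240416*c^2/250047


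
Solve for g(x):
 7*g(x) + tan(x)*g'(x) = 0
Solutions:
 g(x) = C1/sin(x)^7


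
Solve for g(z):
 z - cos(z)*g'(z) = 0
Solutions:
 g(z) = C1 + Integral(z/cos(z), z)


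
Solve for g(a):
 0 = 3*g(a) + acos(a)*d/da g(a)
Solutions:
 g(a) = C1*exp(-3*Integral(1/acos(a), a))


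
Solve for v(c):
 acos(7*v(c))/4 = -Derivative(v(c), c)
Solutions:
 Integral(1/acos(7*_y), (_y, v(c))) = C1 - c/4


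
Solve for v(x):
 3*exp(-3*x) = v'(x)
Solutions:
 v(x) = C1 - exp(-3*x)


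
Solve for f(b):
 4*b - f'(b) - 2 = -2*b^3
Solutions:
 f(b) = C1 + b^4/2 + 2*b^2 - 2*b


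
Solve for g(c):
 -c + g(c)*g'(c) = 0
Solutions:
 g(c) = -sqrt(C1 + c^2)
 g(c) = sqrt(C1 + c^2)


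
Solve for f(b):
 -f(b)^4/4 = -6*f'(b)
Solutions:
 f(b) = 2*(-1/(C1 + b))^(1/3)
 f(b) = (-1/(C1 + b))^(1/3)*(-1 - sqrt(3)*I)
 f(b) = (-1/(C1 + b))^(1/3)*(-1 + sqrt(3)*I)


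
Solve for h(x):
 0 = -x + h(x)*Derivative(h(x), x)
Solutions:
 h(x) = -sqrt(C1 + x^2)
 h(x) = sqrt(C1 + x^2)


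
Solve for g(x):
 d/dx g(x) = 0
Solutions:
 g(x) = C1


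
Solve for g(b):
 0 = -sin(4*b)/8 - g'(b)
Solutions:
 g(b) = C1 + cos(4*b)/32


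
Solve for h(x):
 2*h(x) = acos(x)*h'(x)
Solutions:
 h(x) = C1*exp(2*Integral(1/acos(x), x))


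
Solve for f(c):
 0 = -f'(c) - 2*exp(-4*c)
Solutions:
 f(c) = C1 + exp(-4*c)/2


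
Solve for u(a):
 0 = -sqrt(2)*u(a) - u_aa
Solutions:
 u(a) = C1*sin(2^(1/4)*a) + C2*cos(2^(1/4)*a)


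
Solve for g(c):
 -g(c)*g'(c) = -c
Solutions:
 g(c) = -sqrt(C1 + c^2)
 g(c) = sqrt(C1 + c^2)


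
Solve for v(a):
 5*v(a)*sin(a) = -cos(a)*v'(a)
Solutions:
 v(a) = C1*cos(a)^5


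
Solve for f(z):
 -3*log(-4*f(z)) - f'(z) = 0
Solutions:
 Integral(1/(log(-_y) + 2*log(2)), (_y, f(z)))/3 = C1 - z


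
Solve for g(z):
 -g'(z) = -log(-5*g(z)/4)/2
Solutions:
 -2*Integral(1/(log(-_y) - 2*log(2) + log(5)), (_y, g(z))) = C1 - z


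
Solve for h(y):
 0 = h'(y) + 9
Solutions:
 h(y) = C1 - 9*y


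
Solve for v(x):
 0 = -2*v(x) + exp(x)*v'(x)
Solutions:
 v(x) = C1*exp(-2*exp(-x))


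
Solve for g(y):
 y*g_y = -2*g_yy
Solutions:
 g(y) = C1 + C2*erf(y/2)


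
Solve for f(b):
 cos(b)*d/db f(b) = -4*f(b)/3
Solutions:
 f(b) = C1*(sin(b) - 1)^(2/3)/(sin(b) + 1)^(2/3)


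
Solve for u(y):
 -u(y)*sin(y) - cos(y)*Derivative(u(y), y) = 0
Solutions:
 u(y) = C1*cos(y)


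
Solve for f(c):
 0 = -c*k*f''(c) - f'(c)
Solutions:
 f(c) = C1 + c^(((re(k) - 1)*re(k) + im(k)^2)/(re(k)^2 + im(k)^2))*(C2*sin(log(c)*Abs(im(k))/(re(k)^2 + im(k)^2)) + C3*cos(log(c)*im(k)/(re(k)^2 + im(k)^2)))


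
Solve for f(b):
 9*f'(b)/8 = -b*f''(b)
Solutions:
 f(b) = C1 + C2/b^(1/8)


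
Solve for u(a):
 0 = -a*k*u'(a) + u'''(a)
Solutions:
 u(a) = C1 + Integral(C2*airyai(a*k^(1/3)) + C3*airybi(a*k^(1/3)), a)


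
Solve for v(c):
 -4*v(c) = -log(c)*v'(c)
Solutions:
 v(c) = C1*exp(4*li(c))


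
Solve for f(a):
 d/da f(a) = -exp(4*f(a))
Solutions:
 f(a) = log(-I*(1/(C1 + 4*a))^(1/4))
 f(a) = log(I*(1/(C1 + 4*a))^(1/4))
 f(a) = log(-(1/(C1 + 4*a))^(1/4))
 f(a) = log(1/(C1 + 4*a))/4


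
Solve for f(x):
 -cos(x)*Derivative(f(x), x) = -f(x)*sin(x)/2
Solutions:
 f(x) = C1/sqrt(cos(x))


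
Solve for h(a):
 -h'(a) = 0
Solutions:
 h(a) = C1


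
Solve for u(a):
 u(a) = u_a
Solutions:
 u(a) = C1*exp(a)


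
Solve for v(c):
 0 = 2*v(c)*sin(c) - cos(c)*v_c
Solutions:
 v(c) = C1/cos(c)^2


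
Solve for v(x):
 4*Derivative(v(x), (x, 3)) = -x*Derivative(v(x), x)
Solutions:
 v(x) = C1 + Integral(C2*airyai(-2^(1/3)*x/2) + C3*airybi(-2^(1/3)*x/2), x)


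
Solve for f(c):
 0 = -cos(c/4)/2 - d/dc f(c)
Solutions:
 f(c) = C1 - 2*sin(c/4)


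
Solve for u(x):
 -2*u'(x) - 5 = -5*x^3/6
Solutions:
 u(x) = C1 + 5*x^4/48 - 5*x/2


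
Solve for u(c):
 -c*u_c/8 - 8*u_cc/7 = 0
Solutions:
 u(c) = C1 + C2*erf(sqrt(14)*c/16)


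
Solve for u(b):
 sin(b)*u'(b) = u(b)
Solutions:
 u(b) = C1*sqrt(cos(b) - 1)/sqrt(cos(b) + 1)


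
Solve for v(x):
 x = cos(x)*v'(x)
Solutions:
 v(x) = C1 + Integral(x/cos(x), x)


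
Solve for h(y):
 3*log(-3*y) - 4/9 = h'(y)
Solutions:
 h(y) = C1 + 3*y*log(-y) + y*(-31/9 + 3*log(3))


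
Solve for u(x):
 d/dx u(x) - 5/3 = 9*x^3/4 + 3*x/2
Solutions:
 u(x) = C1 + 9*x^4/16 + 3*x^2/4 + 5*x/3


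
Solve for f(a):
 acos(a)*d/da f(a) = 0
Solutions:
 f(a) = C1


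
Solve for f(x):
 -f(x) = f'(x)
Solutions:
 f(x) = C1*exp(-x)


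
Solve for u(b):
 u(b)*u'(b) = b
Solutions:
 u(b) = -sqrt(C1 + b^2)
 u(b) = sqrt(C1 + b^2)


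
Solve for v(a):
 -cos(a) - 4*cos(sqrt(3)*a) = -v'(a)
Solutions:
 v(a) = C1 + sin(a) + 4*sqrt(3)*sin(sqrt(3)*a)/3


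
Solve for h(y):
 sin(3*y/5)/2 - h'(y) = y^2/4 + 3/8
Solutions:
 h(y) = C1 - y^3/12 - 3*y/8 - 5*cos(3*y/5)/6


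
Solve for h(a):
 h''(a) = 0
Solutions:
 h(a) = C1 + C2*a


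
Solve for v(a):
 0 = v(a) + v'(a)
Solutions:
 v(a) = C1*exp(-a)


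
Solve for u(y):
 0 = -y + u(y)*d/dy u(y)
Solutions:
 u(y) = -sqrt(C1 + y^2)
 u(y) = sqrt(C1 + y^2)


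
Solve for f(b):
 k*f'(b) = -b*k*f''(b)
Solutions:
 f(b) = C1 + C2*log(b)


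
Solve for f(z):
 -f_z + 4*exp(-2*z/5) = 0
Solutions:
 f(z) = C1 - 10*exp(-2*z/5)


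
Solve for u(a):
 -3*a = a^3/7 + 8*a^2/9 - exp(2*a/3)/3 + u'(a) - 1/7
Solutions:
 u(a) = C1 - a^4/28 - 8*a^3/27 - 3*a^2/2 + a/7 + exp(2*a/3)/2


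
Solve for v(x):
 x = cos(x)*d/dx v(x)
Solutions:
 v(x) = C1 + Integral(x/cos(x), x)


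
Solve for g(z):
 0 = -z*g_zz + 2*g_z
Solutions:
 g(z) = C1 + C2*z^3


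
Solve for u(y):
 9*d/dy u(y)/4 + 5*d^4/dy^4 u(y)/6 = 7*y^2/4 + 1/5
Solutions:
 u(y) = C1 + C4*exp(-3*10^(2/3)*y/10) + 7*y^3/27 + 4*y/45 + (C2*sin(3*10^(2/3)*sqrt(3)*y/20) + C3*cos(3*10^(2/3)*sqrt(3)*y/20))*exp(3*10^(2/3)*y/20)


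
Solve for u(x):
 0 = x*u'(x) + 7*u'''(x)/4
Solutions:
 u(x) = C1 + Integral(C2*airyai(-14^(2/3)*x/7) + C3*airybi(-14^(2/3)*x/7), x)


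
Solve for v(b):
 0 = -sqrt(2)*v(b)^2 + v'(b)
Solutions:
 v(b) = -1/(C1 + sqrt(2)*b)


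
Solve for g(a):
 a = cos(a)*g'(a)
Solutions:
 g(a) = C1 + Integral(a/cos(a), a)


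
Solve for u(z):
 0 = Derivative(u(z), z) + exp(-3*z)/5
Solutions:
 u(z) = C1 + exp(-3*z)/15


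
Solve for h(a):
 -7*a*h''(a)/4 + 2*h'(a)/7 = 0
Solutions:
 h(a) = C1 + C2*a^(57/49)


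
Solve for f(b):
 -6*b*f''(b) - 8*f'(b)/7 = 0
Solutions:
 f(b) = C1 + C2*b^(17/21)


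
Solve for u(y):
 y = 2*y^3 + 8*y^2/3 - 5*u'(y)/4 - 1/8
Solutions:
 u(y) = C1 + 2*y^4/5 + 32*y^3/45 - 2*y^2/5 - y/10


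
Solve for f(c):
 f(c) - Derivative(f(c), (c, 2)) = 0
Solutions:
 f(c) = C1*exp(-c) + C2*exp(c)


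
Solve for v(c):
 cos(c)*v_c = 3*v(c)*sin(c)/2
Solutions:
 v(c) = C1/cos(c)^(3/2)


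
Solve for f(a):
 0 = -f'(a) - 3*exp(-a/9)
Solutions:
 f(a) = C1 + 27*exp(-a/9)


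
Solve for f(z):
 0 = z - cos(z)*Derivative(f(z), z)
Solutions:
 f(z) = C1 + Integral(z/cos(z), z)


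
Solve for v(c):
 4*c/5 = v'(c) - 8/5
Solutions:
 v(c) = C1 + 2*c^2/5 + 8*c/5


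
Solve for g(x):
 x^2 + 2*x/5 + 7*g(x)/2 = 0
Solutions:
 g(x) = 2*x*(-5*x - 2)/35


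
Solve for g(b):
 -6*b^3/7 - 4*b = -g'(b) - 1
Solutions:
 g(b) = C1 + 3*b^4/14 + 2*b^2 - b


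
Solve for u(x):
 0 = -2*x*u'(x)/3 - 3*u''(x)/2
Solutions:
 u(x) = C1 + C2*erf(sqrt(2)*x/3)


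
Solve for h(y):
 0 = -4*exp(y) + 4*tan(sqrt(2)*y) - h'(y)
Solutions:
 h(y) = C1 - 4*exp(y) - 2*sqrt(2)*log(cos(sqrt(2)*y))


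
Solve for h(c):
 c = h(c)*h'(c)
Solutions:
 h(c) = -sqrt(C1 + c^2)
 h(c) = sqrt(C1 + c^2)


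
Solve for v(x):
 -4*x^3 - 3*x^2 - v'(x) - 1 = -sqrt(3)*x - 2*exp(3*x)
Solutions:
 v(x) = C1 - x^4 - x^3 + sqrt(3)*x^2/2 - x + 2*exp(3*x)/3


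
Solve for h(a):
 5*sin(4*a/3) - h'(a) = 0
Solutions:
 h(a) = C1 - 15*cos(4*a/3)/4


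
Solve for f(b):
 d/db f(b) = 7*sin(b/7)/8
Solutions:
 f(b) = C1 - 49*cos(b/7)/8


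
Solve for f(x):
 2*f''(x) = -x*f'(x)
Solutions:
 f(x) = C1 + C2*erf(x/2)


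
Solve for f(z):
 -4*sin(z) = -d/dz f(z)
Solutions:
 f(z) = C1 - 4*cos(z)


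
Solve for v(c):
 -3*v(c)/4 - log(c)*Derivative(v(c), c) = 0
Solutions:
 v(c) = C1*exp(-3*li(c)/4)


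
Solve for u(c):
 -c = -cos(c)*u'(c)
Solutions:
 u(c) = C1 + Integral(c/cos(c), c)


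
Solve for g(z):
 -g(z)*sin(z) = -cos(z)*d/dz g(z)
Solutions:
 g(z) = C1/cos(z)


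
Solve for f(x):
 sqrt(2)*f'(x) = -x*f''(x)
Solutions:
 f(x) = C1 + C2*x^(1 - sqrt(2))


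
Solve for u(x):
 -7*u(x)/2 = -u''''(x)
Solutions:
 u(x) = C1*exp(-2^(3/4)*7^(1/4)*x/2) + C2*exp(2^(3/4)*7^(1/4)*x/2) + C3*sin(2^(3/4)*7^(1/4)*x/2) + C4*cos(2^(3/4)*7^(1/4)*x/2)


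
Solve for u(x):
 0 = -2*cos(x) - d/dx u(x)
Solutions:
 u(x) = C1 - 2*sin(x)


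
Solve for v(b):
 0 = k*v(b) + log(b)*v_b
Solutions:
 v(b) = C1*exp(-k*li(b))


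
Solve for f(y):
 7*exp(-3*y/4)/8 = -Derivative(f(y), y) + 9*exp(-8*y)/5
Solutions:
 f(y) = C1 - 9*exp(-8*y)/40 + 7*exp(-3*y/4)/6


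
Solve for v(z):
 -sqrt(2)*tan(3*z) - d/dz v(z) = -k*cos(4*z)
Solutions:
 v(z) = C1 + k*sin(4*z)/4 + sqrt(2)*log(cos(3*z))/3


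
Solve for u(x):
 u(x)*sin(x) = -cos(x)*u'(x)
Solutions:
 u(x) = C1*cos(x)


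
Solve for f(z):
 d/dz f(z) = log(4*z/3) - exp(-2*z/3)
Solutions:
 f(z) = C1 + z*log(z) + z*(-log(3) - 1 + 2*log(2)) + 3*exp(-2*z/3)/2


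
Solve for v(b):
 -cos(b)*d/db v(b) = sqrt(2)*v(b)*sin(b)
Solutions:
 v(b) = C1*cos(b)^(sqrt(2))


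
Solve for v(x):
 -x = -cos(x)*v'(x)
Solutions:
 v(x) = C1 + Integral(x/cos(x), x)


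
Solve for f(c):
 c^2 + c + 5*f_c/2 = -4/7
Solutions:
 f(c) = C1 - 2*c^3/15 - c^2/5 - 8*c/35


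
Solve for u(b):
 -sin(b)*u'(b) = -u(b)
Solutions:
 u(b) = C1*sqrt(cos(b) - 1)/sqrt(cos(b) + 1)


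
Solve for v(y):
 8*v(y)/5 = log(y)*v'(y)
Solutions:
 v(y) = C1*exp(8*li(y)/5)


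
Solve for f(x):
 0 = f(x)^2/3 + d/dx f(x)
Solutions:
 f(x) = 3/(C1 + x)


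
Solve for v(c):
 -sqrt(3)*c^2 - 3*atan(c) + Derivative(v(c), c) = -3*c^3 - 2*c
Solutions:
 v(c) = C1 - 3*c^4/4 + sqrt(3)*c^3/3 - c^2 + 3*c*atan(c) - 3*log(c^2 + 1)/2


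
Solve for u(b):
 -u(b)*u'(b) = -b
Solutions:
 u(b) = -sqrt(C1 + b^2)
 u(b) = sqrt(C1 + b^2)


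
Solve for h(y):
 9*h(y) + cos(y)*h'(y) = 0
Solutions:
 h(y) = C1*sqrt(sin(y) - 1)*(sin(y)^4 - 4*sin(y)^3 + 6*sin(y)^2 - 4*sin(y) + 1)/(sqrt(sin(y) + 1)*(sin(y)^4 + 4*sin(y)^3 + 6*sin(y)^2 + 4*sin(y) + 1))


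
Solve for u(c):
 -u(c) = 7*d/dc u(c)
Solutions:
 u(c) = C1*exp(-c/7)


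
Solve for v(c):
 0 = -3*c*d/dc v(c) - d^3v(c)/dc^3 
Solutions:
 v(c) = C1 + Integral(C2*airyai(-3^(1/3)*c) + C3*airybi(-3^(1/3)*c), c)


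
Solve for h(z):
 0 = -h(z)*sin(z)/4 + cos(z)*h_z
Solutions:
 h(z) = C1/cos(z)^(1/4)


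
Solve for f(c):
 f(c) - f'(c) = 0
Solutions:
 f(c) = C1*exp(c)


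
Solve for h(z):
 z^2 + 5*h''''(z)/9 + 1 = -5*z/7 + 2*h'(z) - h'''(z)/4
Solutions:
 h(z) = C1 + C2*exp(-z*(3*3^(1/3)/(40*sqrt(1594) + 1597)^(1/3) + 6 + 3^(2/3)*(40*sqrt(1594) + 1597)^(1/3))/40)*sin(3*3^(1/6)*z*(-(40*sqrt(1594) + 1597)^(1/3) + 3^(2/3)/(40*sqrt(1594) + 1597)^(1/3))/40) + C3*exp(-z*(3*3^(1/3)/(40*sqrt(1594) + 1597)^(1/3) + 6 + 3^(2/3)*(40*sqrt(1594) + 1597)^(1/3))/40)*cos(3*3^(1/6)*z*(-(40*sqrt(1594) + 1597)^(1/3) + 3^(2/3)/(40*sqrt(1594) + 1597)^(1/3))/40) + C4*exp(z*(-3 + 3*3^(1/3)/(40*sqrt(1594) + 1597)^(1/3) + 3^(2/3)*(40*sqrt(1594) + 1597)^(1/3))/20) + z^3/6 + 5*z^2/28 + 5*z/8


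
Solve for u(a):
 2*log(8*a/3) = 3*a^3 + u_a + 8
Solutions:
 u(a) = C1 - 3*a^4/4 + 2*a*log(a) - 10*a + a*log(64/9)


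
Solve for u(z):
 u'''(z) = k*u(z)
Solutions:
 u(z) = C1*exp(k^(1/3)*z) + C2*exp(k^(1/3)*z*(-1 + sqrt(3)*I)/2) + C3*exp(-k^(1/3)*z*(1 + sqrt(3)*I)/2)


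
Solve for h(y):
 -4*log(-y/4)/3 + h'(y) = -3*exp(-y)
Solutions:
 h(y) = C1 + 4*y*log(-y)/3 + 4*y*(-2*log(2) - 1)/3 + 3*exp(-y)


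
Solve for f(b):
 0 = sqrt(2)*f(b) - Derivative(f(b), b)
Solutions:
 f(b) = C1*exp(sqrt(2)*b)


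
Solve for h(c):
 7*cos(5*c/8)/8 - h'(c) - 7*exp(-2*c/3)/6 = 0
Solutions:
 h(c) = C1 + 7*sin(5*c/8)/5 + 7*exp(-2*c/3)/4


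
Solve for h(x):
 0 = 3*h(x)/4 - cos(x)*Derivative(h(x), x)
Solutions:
 h(x) = C1*(sin(x) + 1)^(3/8)/(sin(x) - 1)^(3/8)


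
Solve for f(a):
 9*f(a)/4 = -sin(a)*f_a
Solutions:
 f(a) = C1*(cos(a) + 1)^(9/8)/(cos(a) - 1)^(9/8)


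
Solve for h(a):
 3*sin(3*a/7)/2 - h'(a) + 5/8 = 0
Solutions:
 h(a) = C1 + 5*a/8 - 7*cos(3*a/7)/2


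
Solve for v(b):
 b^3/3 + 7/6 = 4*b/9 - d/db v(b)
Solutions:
 v(b) = C1 - b^4/12 + 2*b^2/9 - 7*b/6


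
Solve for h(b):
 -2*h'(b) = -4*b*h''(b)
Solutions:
 h(b) = C1 + C2*b^(3/2)


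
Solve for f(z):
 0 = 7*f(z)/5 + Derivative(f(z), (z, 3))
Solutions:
 f(z) = C3*exp(-5^(2/3)*7^(1/3)*z/5) + (C1*sin(sqrt(3)*5^(2/3)*7^(1/3)*z/10) + C2*cos(sqrt(3)*5^(2/3)*7^(1/3)*z/10))*exp(5^(2/3)*7^(1/3)*z/10)


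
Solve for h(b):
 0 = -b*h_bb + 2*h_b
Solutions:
 h(b) = C1 + C2*b^3


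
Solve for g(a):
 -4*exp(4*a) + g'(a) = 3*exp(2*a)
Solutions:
 g(a) = C1 + exp(4*a) + 3*exp(2*a)/2


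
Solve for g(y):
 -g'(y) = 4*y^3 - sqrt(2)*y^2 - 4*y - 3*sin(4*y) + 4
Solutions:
 g(y) = C1 - y^4 + sqrt(2)*y^3/3 + 2*y^2 - 4*y - 3*cos(4*y)/4


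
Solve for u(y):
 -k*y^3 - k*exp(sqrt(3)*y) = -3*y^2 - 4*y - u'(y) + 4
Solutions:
 u(y) = C1 + k*y^4/4 + sqrt(3)*k*exp(sqrt(3)*y)/3 - y^3 - 2*y^2 + 4*y


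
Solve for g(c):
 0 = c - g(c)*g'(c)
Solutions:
 g(c) = -sqrt(C1 + c^2)
 g(c) = sqrt(C1 + c^2)


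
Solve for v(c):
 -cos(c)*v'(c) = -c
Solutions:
 v(c) = C1 + Integral(c/cos(c), c)


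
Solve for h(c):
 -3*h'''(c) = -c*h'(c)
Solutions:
 h(c) = C1 + Integral(C2*airyai(3^(2/3)*c/3) + C3*airybi(3^(2/3)*c/3), c)


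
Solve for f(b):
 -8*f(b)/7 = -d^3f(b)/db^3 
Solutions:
 f(b) = C3*exp(2*7^(2/3)*b/7) + (C1*sin(sqrt(3)*7^(2/3)*b/7) + C2*cos(sqrt(3)*7^(2/3)*b/7))*exp(-7^(2/3)*b/7)


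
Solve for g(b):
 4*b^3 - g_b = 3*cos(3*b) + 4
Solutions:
 g(b) = C1 + b^4 - 4*b - sin(3*b)


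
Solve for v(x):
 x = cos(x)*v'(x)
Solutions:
 v(x) = C1 + Integral(x/cos(x), x)


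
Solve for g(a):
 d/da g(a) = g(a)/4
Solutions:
 g(a) = C1*exp(a/4)


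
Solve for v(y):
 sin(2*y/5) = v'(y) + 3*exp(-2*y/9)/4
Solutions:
 v(y) = C1 - 5*cos(2*y/5)/2 + 27*exp(-2*y/9)/8


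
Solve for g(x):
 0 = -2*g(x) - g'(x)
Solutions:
 g(x) = C1*exp(-2*x)


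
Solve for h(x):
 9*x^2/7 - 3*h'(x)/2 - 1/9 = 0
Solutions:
 h(x) = C1 + 2*x^3/7 - 2*x/27


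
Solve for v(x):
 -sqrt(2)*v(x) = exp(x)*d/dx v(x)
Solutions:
 v(x) = C1*exp(sqrt(2)*exp(-x))


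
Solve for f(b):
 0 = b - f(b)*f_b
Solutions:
 f(b) = -sqrt(C1 + b^2)
 f(b) = sqrt(C1 + b^2)


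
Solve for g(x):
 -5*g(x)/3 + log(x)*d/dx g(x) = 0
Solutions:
 g(x) = C1*exp(5*li(x)/3)


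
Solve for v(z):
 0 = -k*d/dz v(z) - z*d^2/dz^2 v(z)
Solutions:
 v(z) = C1 + z^(1 - re(k))*(C2*sin(log(z)*Abs(im(k))) + C3*cos(log(z)*im(k)))


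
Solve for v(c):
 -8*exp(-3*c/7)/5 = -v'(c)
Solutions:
 v(c) = C1 - 56*exp(-3*c/7)/15


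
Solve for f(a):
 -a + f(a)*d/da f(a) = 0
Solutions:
 f(a) = -sqrt(C1 + a^2)
 f(a) = sqrt(C1 + a^2)


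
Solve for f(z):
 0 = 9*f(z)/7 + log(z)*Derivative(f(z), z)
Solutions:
 f(z) = C1*exp(-9*li(z)/7)


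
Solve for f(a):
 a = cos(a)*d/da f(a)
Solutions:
 f(a) = C1 + Integral(a/cos(a), a)


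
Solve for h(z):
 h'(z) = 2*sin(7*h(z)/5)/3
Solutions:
 -2*z/3 + 5*log(cos(7*h(z)/5) - 1)/14 - 5*log(cos(7*h(z)/5) + 1)/14 = C1


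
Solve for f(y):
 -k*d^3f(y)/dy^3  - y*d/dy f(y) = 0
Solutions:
 f(y) = C1 + Integral(C2*airyai(y*(-1/k)^(1/3)) + C3*airybi(y*(-1/k)^(1/3)), y)


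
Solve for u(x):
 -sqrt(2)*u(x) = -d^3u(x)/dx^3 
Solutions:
 u(x) = C3*exp(2^(1/6)*x) + (C1*sin(2^(1/6)*sqrt(3)*x/2) + C2*cos(2^(1/6)*sqrt(3)*x/2))*exp(-2^(1/6)*x/2)


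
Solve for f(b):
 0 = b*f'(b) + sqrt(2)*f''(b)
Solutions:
 f(b) = C1 + C2*erf(2^(1/4)*b/2)


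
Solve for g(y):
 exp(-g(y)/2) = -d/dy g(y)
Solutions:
 g(y) = 2*log(C1 - y/2)


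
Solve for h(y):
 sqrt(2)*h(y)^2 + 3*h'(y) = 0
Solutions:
 h(y) = 3/(C1 + sqrt(2)*y)


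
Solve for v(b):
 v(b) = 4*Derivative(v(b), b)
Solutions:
 v(b) = C1*exp(b/4)


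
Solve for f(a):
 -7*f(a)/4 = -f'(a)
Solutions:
 f(a) = C1*exp(7*a/4)


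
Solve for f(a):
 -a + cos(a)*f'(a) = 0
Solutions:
 f(a) = C1 + Integral(a/cos(a), a)


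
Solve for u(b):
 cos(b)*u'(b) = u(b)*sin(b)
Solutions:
 u(b) = C1/cos(b)


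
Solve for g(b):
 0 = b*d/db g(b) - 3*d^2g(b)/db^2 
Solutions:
 g(b) = C1 + C2*erfi(sqrt(6)*b/6)


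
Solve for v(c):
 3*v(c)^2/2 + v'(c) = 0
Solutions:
 v(c) = 2/(C1 + 3*c)


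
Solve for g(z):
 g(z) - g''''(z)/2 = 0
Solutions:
 g(z) = C1*exp(-2^(1/4)*z) + C2*exp(2^(1/4)*z) + C3*sin(2^(1/4)*z) + C4*cos(2^(1/4)*z)


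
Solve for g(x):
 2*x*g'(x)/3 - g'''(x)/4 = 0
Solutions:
 g(x) = C1 + Integral(C2*airyai(2*3^(2/3)*x/3) + C3*airybi(2*3^(2/3)*x/3), x)


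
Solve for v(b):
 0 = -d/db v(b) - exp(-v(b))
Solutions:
 v(b) = log(C1 - b)


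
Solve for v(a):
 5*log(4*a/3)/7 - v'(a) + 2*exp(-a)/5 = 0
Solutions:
 v(a) = C1 + 5*a*log(a)/7 + 5*a*(-log(3) - 1 + 2*log(2))/7 - 2*exp(-a)/5


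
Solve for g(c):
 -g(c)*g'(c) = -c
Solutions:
 g(c) = -sqrt(C1 + c^2)
 g(c) = sqrt(C1 + c^2)


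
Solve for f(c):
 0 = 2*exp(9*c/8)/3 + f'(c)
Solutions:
 f(c) = C1 - 16*exp(9*c/8)/27


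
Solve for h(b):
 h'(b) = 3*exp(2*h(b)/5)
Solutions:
 h(b) = 5*log(-sqrt(-1/(C1 + 3*b))) - 5*log(2) + 5*log(10)/2
 h(b) = 5*log(-1/(C1 + 3*b))/2 - 5*log(2) + 5*log(10)/2


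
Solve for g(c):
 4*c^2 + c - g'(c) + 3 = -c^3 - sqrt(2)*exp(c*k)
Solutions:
 g(c) = C1 + c^4/4 + 4*c^3/3 + c^2/2 + 3*c + sqrt(2)*exp(c*k)/k


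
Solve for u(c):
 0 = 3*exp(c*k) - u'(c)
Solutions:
 u(c) = C1 + 3*exp(c*k)/k


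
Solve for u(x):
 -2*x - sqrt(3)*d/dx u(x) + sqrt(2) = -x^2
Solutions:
 u(x) = C1 + sqrt(3)*x^3/9 - sqrt(3)*x^2/3 + sqrt(6)*x/3


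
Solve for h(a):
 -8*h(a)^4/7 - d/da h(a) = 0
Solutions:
 h(a) = 7^(1/3)*(1/(C1 + 24*a))^(1/3)
 h(a) = 7^(1/3)*(-3^(2/3) - 3*3^(1/6)*I)*(1/(C1 + 8*a))^(1/3)/6
 h(a) = 7^(1/3)*(-3^(2/3) + 3*3^(1/6)*I)*(1/(C1 + 8*a))^(1/3)/6


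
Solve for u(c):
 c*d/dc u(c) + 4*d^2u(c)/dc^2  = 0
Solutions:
 u(c) = C1 + C2*erf(sqrt(2)*c/4)


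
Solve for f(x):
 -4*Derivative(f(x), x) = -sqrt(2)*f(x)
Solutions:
 f(x) = C1*exp(sqrt(2)*x/4)


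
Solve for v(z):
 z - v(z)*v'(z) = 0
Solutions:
 v(z) = -sqrt(C1 + z^2)
 v(z) = sqrt(C1 + z^2)


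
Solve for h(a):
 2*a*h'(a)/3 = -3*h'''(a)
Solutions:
 h(a) = C1 + Integral(C2*airyai(-6^(1/3)*a/3) + C3*airybi(-6^(1/3)*a/3), a)
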